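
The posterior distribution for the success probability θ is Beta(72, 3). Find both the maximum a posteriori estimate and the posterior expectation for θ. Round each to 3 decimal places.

MAP: 0.973. Posterior mean: 0.960.

Mode = (72−1)/(72+3−2) = 71/73 = 0.973.
Mean = 72/(72+3) = 72/75 = 0.960.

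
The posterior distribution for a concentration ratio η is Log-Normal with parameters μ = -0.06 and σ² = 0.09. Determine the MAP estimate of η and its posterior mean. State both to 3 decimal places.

Mode = exp(μ − σ²) = exp(-0.15) = 0.861.
Mean = exp(μ + σ²/2) = exp(-0.015) = 0.985.
The posterior is right-skewed, so the mean exceeds the mode.

η_MAP = 0.861, E[η|data] = 0.985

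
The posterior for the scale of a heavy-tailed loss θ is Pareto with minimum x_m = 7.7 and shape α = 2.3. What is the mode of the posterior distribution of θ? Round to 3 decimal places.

7.700

The Pareto density is strictly decreasing on [x_m, ∞), so the mode is x_m = 7.700.
Mean = α·x_m/(α−1) = 2.3·7.7/1.3 = 13.623.
This is the posterior mode — the MAP estimate.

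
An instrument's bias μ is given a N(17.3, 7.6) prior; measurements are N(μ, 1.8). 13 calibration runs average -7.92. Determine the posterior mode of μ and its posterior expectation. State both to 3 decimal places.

μ_MAP = -7.469, E[μ|data] = -7.469

Posterior for μ is Normal. Precision-weighted mean: (1/7.6·17.3 + 13/1.8·-7.92) / (1/7.6 + 13/1.8) = -7.469.
A Normal posterior is symmetric, so mode = mean.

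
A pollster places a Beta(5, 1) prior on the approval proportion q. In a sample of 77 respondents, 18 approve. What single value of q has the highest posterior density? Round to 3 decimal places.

0.272

Posterior: Beta(5+18, 1+59) = Beta(23, 60).
Mode = (23−1)/(23+60−2) = 22/81 = 0.272.
Mean = 23/(23+60) = 23/83 = 0.277.
This is the posterior mode — the MAP estimate.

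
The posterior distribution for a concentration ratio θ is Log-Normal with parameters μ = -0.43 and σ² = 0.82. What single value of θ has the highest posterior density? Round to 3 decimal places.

0.287

Mode = exp(μ − σ²) = exp(-1.25) = 0.287.
Mean = exp(μ + σ²/2) = exp(-0.020) = 0.980.
This is the posterior mode — the MAP estimate.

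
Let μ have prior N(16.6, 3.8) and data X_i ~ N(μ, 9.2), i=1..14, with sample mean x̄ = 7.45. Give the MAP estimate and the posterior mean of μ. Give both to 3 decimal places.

μ_MAP = 8.799, E[μ|data] = 8.799

Posterior for μ is Normal. Precision-weighted mean: (1/3.8·16.6 + 14/9.2·7.45) / (1/3.8 + 14/9.2) = 8.799.
A Normal posterior is symmetric, so mode = mean.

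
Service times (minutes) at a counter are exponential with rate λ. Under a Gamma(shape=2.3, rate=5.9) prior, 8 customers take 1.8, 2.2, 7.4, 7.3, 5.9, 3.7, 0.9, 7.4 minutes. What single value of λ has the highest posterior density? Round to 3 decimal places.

0.219

Σ times = 36.6. Posterior: Gamma(shape = 2.3+8 = 10.3, rate = 5.9+36.6 = 42.5).
Mode = (α−1)/β = 9.3/42.5 = 0.219.
Mean = α/β = 10.3/42.5 = 0.242.
This is the posterior mode — the MAP estimate.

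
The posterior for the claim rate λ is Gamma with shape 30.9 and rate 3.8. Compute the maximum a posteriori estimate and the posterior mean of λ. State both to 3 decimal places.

MAP = 7.868; posterior mean = 8.132

Mode = (α−1)/β = 29.9/3.8 = 7.868.
Mean = α/β = 30.9/3.8 = 8.132.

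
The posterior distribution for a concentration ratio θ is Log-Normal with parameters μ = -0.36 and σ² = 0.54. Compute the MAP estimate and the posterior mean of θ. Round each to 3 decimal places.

Mode = exp(μ − σ²) = exp(-0.90) = 0.407.
Mean = exp(μ + σ²/2) = exp(-0.090) = 0.914.

MAP = 0.407, posterior mean = 0.914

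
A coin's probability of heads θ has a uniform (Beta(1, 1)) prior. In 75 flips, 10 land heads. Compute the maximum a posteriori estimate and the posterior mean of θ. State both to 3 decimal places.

MAP = 0.133; posterior mean = 0.143

Posterior: Beta(1+10, 1+65) = Beta(11, 66).
Mode = (11−1)/(11+66−2) = 10/75 = 0.133.
Mean = 11/(11+66) = 11/77 = 0.143.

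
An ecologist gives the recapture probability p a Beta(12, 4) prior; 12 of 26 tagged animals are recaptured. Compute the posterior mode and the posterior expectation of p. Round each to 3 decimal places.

Posterior: Beta(12+12, 4+14) = Beta(24, 18).
Mode = (24−1)/(24+18−2) = 23/40 = 0.575.
Mean = 24/(24+18) = 24/42 = 0.571.
Left-skewed posterior ⇒ mean < mode.

MAP: 0.575. Posterior mean: 0.571.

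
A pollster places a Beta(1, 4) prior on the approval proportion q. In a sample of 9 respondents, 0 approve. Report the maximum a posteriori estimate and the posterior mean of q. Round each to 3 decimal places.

MAP: 0.000. Posterior mean: 0.071.

Posterior: Beta(1+0, 4+9) = Beta(1, 13).
Since α = 1 ≤ 1 and β > 1, the Beta density is monotone decreasing on [0,1]; the mode is at 0.
Mean = 1/(1+13) = 0.071.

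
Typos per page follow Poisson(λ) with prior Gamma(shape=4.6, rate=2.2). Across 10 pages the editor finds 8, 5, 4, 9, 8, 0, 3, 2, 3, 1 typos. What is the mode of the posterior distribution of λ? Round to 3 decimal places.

3.820

Σ counts = 43. Posterior: Gamma(shape = 4.6+43 = 47.6, rate = 2.2+10 = 12.2).
Mode = (α−1)/β = 46.6/12.2 = 3.820.
Mean = α/β = 47.6/12.2 = 3.902.
This is the posterior mode — the MAP estimate.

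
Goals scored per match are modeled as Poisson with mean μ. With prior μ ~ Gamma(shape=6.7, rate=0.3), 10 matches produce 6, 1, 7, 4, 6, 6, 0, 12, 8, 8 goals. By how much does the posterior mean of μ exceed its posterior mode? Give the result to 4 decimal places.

0.0971

Σ counts = 58. Posterior: Gamma(shape = 6.7+58 = 64.7, rate = 0.3+10 = 10.3).
Mode = (α−1)/β = 63.7/10.3 = 6.1845.
Mean = α/β = 64.7/10.3 = 6.2816.
Difference = 6.2816 − 6.1845 = 0.0971.
Right-skewed posterior ⇒ mode < mean.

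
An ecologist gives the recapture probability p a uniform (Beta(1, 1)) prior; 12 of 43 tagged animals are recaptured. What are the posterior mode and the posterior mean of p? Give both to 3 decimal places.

Posterior: Beta(1+12, 1+31) = Beta(13, 32).
Mode = (13−1)/(13+32−2) = 12/43 = 0.279.
Mean = 13/(13+32) = 13/45 = 0.289.

MAP: 0.279. Posterior mean: 0.289.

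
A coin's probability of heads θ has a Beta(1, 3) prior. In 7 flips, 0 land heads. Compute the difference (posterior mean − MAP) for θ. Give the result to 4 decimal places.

0.0909

Posterior: Beta(1+0, 3+7) = Beta(1, 10).
Since α = 1 ≤ 1 and β > 1, the Beta density is monotone decreasing on [0,1]; the mode is at 0.
Mean = 1/(1+10) = 0.0909.
Difference = 0.0909 − 0.0000 = 0.0909.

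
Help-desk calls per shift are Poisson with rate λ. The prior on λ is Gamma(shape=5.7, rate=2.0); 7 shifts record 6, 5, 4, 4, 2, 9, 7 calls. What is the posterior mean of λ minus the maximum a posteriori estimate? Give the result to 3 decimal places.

Σ counts = 37. Posterior: Gamma(shape = 5.7+37 = 42.7, rate = 2.0+7 = 9.0).
Mode = (α−1)/β = 41.7/9.0 = 4.633.
Mean = α/β = 42.7/9.0 = 4.744.
Difference = 4.744 − 4.633 = 0.111.

0.111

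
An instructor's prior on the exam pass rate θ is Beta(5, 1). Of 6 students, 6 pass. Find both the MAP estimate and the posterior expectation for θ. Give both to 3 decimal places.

MAP = 1.000; posterior mean = 0.917

Posterior: Beta(5+6, 1+0) = Beta(11, 1).
Since β = 1 ≤ 1 and α > 1, the Beta density is monotone increasing on [0,1]; the mode is at 1.
Mean = 11/(11+1) = 0.917.
The mean is pulled below the mode by the posterior's left skew.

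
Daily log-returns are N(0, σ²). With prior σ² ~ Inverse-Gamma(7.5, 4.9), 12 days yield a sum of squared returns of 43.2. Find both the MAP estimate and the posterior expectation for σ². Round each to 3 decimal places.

MAP = 1.828, posterior mean = 2.120

Posterior: Inverse-Gamma(shape = 7.5+12/2 = 13.5, scale = 4.9+43.2/2 = 26.5).
Mode = β/(α+1) = 26.5/14.5 = 1.828.
Mean = β/(α−1) = 26.5/12.5 = 2.120.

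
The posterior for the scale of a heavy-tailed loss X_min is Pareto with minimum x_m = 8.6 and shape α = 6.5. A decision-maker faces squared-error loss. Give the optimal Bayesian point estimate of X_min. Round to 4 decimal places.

10.1636

The Pareto density is strictly decreasing on [x_m, ∞), so the mode is x_m = 8.6000.
Mean = α·x_m/(α−1) = 6.5·8.6/5.5 = 10.1636.
Squared-error loss ⇒ the optimal estimator is the posterior mean.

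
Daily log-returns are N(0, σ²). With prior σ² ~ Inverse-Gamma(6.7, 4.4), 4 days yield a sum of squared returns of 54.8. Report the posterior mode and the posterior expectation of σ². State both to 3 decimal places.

MAP = 3.278, posterior mean = 4.130

Posterior: Inverse-Gamma(shape = 6.7+4/2 = 8.7, scale = 4.4+54.8/2 = 31.8).
Mode = β/(α+1) = 31.8/9.7 = 3.278.
Mean = β/(α−1) = 31.8/7.7 = 4.130.
Mean > mode: the posterior has a right tail.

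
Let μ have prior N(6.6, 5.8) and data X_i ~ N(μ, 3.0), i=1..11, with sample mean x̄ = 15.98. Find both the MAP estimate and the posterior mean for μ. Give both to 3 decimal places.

Posterior for μ is Normal. Precision-weighted mean: (1/5.8·6.6 + 11/3.0·15.98) / (1/5.8 + 11/3.0) = 15.559.
A Normal posterior is symmetric, so mode = mean.

MAP = 15.559; posterior mean = 15.559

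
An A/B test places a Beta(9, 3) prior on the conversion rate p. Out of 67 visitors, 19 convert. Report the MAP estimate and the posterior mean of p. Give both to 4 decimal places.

Posterior: Beta(9+19, 3+48) = Beta(28, 51).
Mode = (28−1)/(28+51−2) = 27/77 = 0.3506.
Mean = 28/(28+51) = 28/79 = 0.3544.

p_MAP = 0.3506, E[p|data] = 0.3544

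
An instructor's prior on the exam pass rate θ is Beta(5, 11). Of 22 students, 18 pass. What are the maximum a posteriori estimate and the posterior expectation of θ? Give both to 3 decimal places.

MAP: 0.611. Posterior mean: 0.605.

Posterior: Beta(5+18, 11+4) = Beta(23, 15).
Mode = (23−1)/(23+15−2) = 22/36 = 0.611.
Mean = 23/(23+15) = 23/38 = 0.605.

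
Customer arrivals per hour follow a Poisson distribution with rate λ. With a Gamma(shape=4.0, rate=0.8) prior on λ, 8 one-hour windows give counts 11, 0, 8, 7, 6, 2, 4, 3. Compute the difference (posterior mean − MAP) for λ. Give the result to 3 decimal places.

Σ counts = 41. Posterior: Gamma(shape = 4.0+41 = 45.0, rate = 0.8+8 = 8.8).
Mode = (α−1)/β = 44.0/8.8 = 5.000.
Mean = α/β = 45.0/8.8 = 5.114.
Difference = 5.114 − 5.000 = 0.114.
The mean is pulled above the mode by the posterior's right skew.

0.114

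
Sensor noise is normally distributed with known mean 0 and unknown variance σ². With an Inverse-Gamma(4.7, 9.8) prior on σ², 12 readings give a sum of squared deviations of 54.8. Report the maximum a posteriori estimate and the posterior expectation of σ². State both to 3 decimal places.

Posterior: Inverse-Gamma(shape = 4.7+12/2 = 10.7, scale = 9.8+54.8/2 = 37.2).
Mode = β/(α+1) = 37.2/11.7 = 3.179.
Mean = β/(α−1) = 37.2/9.7 = 3.835.
The mean is pulled above the mode by the posterior's right skew.

maximum a posteriori estimate = 3.179, posterior expectation = 3.835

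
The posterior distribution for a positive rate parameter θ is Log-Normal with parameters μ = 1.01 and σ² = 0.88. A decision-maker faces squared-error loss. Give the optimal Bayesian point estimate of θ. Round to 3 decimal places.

Mode = exp(μ − σ²) = exp(0.13) = 1.139.
Mean = exp(μ + σ²/2) = exp(1.450) = 4.263.
Squared-error loss ⇒ the optimal estimator is the posterior mean.

4.263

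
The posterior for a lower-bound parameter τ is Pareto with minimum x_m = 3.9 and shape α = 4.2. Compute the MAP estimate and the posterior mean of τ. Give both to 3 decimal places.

The Pareto density is strictly decreasing on [x_m, ∞), so the mode is x_m = 3.900.
Mean = α·x_m/(α−1) = 4.2·3.9/3.2 = 5.119.
The mean is pulled above the mode by the posterior's right skew.

MAP = 3.900; posterior mean = 5.119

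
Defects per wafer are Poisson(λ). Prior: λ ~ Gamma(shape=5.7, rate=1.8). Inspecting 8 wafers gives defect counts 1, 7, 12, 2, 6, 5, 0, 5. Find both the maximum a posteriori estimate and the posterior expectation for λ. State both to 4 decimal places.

Σ counts = 38. Posterior: Gamma(shape = 5.7+38 = 43.7, rate = 1.8+8 = 9.8).
Mode = (α−1)/β = 42.7/9.8 = 4.3571.
Mean = α/β = 43.7/9.8 = 4.4592.
The mean is pulled above the mode by the posterior's right skew.

MAP: 4.3571. Posterior mean: 4.4592.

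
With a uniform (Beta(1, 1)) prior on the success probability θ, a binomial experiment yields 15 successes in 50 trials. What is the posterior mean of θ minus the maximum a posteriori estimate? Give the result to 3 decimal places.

0.008

Posterior: Beta(1+15, 1+35) = Beta(16, 36).
Mode = (16−1)/(16+36−2) = 15/50 = 0.300.
With a flat prior the MAP equals the MLE, 15/50.
Mean = 16/(16+36) = 16/52 = 0.308.
Difference = 0.308 − 0.300 = 0.008.
Right-skewed posterior ⇒ mode < mean.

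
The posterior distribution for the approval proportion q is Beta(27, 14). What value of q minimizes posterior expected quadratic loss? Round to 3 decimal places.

Mode = (27−1)/(27+14−2) = 26/39 = 0.667.
Mean = 27/(27+14) = 27/41 = 0.659.
Quadratic loss ⇒ the optimal estimator is the posterior mean.

0.659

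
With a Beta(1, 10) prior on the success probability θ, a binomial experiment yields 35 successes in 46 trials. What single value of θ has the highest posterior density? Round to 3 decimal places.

0.636

Posterior: Beta(1+35, 10+11) = Beta(36, 21).
Mode = (36−1)/(36+21−2) = 35/55 = 0.636.
Mean = 36/(36+21) = 36/57 = 0.632.
This is the posterior mode — the MAP estimate.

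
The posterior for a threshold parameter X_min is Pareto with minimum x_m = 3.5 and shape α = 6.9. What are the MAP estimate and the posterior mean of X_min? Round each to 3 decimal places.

The Pareto density is strictly decreasing on [x_m, ∞), so the mode is x_m = 3.500.
Mean = α·x_m/(α−1) = 6.9·3.5/5.9 = 4.093.
Right-skewed posterior ⇒ mode < mean.

MAP = 3.500; posterior mean = 4.093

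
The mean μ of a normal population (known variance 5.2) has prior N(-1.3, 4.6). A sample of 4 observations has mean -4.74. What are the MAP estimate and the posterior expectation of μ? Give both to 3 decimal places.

Posterior for μ is Normal. Precision-weighted mean: (1/4.6·-1.3 + 4/5.2·-4.74) / (1/4.6 + 4/5.2) = -3.982.
A Normal posterior is symmetric, so mode = mean.

μ_MAP = -3.982, E[μ|data] = -3.982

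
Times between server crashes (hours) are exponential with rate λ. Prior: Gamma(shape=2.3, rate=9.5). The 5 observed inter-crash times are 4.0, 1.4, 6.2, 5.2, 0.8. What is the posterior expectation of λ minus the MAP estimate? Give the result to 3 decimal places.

0.037

Σ times = 17.6. Posterior: Gamma(shape = 2.3+5 = 7.3, rate = 9.5+17.6 = 27.1).
Mode = (α−1)/β = 6.3/27.1 = 0.232.
Mean = α/β = 7.3/27.1 = 0.269.
Difference = 0.269 − 0.232 = 0.037.
The posterior is right-skewed, so the mean exceeds the mode.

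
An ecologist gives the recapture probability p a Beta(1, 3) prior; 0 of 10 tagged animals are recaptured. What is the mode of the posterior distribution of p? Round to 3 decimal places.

0.000

Posterior: Beta(1+0, 3+10) = Beta(1, 13).
Since α = 1 ≤ 1 and β > 1, the Beta density is monotone decreasing on [0,1]; the mode is at 0.
Mean = 1/(1+13) = 0.071.
This is the posterior mode — the MAP estimate.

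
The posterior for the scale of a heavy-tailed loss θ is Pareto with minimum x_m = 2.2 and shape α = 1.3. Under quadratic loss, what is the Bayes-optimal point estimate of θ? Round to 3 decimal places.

The Pareto density is strictly decreasing on [x_m, ∞), so the mode is x_m = 2.200.
Mean = α·x_m/(α−1) = 1.3·2.2/0.3 = 9.533.
Quadratic loss ⇒ the optimal estimator is the posterior mean.

9.533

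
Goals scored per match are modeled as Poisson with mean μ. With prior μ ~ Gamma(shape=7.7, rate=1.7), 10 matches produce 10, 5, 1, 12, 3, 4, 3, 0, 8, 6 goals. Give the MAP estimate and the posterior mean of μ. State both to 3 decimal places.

Σ counts = 52. Posterior: Gamma(shape = 7.7+52 = 59.7, rate = 1.7+10 = 11.7).
Mode = (α−1)/β = 58.7/11.7 = 5.017.
Mean = α/β = 59.7/11.7 = 5.103.
The mean is pulled above the mode by the posterior's right skew.

MAP: 5.017. Posterior mean: 5.103.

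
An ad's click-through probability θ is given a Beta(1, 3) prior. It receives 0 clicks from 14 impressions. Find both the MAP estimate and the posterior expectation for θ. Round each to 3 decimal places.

Posterior: Beta(1+0, 3+14) = Beta(1, 17).
Since α = 1 ≤ 1 and β > 1, the Beta density is monotone decreasing on [0,1]; the mode is at 0.
Mean = 1/(1+17) = 0.056.
The posterior is right-skewed, so the mean exceeds the mode.

MAP estimate = 0.000, posterior expectation = 0.056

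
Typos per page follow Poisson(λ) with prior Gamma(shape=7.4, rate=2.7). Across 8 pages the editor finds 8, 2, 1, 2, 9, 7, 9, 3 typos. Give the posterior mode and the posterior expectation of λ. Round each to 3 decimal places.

Σ counts = 41. Posterior: Gamma(shape = 7.4+41 = 48.4, rate = 2.7+8 = 10.7).
Mode = (α−1)/β = 47.4/10.7 = 4.430.
Mean = α/β = 48.4/10.7 = 4.523.
Mean > mode: the posterior has a right tail.

posterior mode = 4.430, posterior expectation = 4.523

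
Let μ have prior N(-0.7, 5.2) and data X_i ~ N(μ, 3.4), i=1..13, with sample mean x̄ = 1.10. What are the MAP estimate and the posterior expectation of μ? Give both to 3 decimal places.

Posterior for μ is Normal. Precision-weighted mean: (1/5.2·-0.7 + 13/3.4·1.10) / (1/5.2 + 13/3.4) = 1.014.
A Normal posterior is symmetric, so mode = mean.

MAP = 1.014; posterior mean = 1.014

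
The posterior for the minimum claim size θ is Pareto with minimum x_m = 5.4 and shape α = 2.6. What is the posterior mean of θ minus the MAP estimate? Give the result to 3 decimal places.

The Pareto density is strictly decreasing on [x_m, ∞), so the mode is x_m = 5.400.
Mean = α·x_m/(α−1) = 2.6·5.4/1.6 = 8.775.
Difference = 8.775 − 5.400 = 3.375.
The mean is pulled above the mode by the posterior's right skew.

3.375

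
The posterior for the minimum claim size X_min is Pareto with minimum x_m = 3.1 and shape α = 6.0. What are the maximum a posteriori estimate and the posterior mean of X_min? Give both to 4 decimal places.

The Pareto density is strictly decreasing on [x_m, ∞), so the mode is x_m = 3.1000.
Mean = α·x_m/(α−1) = 6.0·3.1/5.0 = 3.7200.
Right-skewed posterior ⇒ mode < mean.

MAP: 3.1000. Posterior mean: 3.7200.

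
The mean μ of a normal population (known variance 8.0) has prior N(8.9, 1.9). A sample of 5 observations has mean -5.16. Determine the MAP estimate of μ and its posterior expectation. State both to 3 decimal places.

MAP: 1.267. Posterior mean: 1.267.

Posterior for μ is Normal. Precision-weighted mean: (1/1.9·8.9 + 5/8.0·-5.16) / (1/1.9 + 5/8.0) = 1.267.
A Normal posterior is symmetric, so mode = mean.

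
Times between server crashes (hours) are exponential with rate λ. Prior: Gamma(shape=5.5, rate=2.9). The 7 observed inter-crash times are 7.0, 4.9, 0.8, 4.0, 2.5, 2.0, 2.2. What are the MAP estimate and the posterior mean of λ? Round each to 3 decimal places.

Σ times = 23.4. Posterior: Gamma(shape = 5.5+7 = 12.5, rate = 2.9+23.4 = 26.3).
Mode = (α−1)/β = 11.5/26.3 = 0.437.
Mean = α/β = 12.5/26.3 = 0.475.

MAP estimate = 0.437, posterior mean = 0.475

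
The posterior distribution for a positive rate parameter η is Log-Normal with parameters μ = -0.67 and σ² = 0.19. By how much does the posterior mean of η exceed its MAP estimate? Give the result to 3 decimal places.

Mode = exp(μ − σ²) = exp(-0.86) = 0.423.
Mean = exp(μ + σ²/2) = exp(-0.575) = 0.563.
Difference = 0.563 − 0.423 = 0.140.

0.140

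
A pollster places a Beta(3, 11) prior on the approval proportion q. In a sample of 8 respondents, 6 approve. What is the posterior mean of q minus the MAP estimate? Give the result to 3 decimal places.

0.009

Posterior: Beta(3+6, 11+2) = Beta(9, 13).
Mode = (9−1)/(9+13−2) = 8/20 = 0.400.
Mean = 9/(9+13) = 9/22 = 0.409.
Difference = 0.409 − 0.400 = 0.009.
Right-skewed posterior ⇒ mode < mean.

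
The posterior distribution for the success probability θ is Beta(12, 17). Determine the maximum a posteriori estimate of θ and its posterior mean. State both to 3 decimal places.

Mode = (12−1)/(12+17−2) = 11/27 = 0.407.
Mean = 12/(12+17) = 12/29 = 0.414.
Mean > mode: the posterior has a right tail.

θ_MAP = 0.407, E[θ|data] = 0.414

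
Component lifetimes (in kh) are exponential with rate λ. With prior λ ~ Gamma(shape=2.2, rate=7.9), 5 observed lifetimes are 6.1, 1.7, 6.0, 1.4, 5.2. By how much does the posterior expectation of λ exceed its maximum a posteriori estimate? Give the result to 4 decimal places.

0.0353

Σ times = 20.4. Posterior: Gamma(shape = 2.2+5 = 7.2, rate = 7.9+20.4 = 28.3).
Mode = (α−1)/β = 6.2/28.3 = 0.2191.
Mean = α/β = 7.2/28.3 = 0.2544.
Difference = 0.2544 − 0.2191 = 0.0353.
The posterior is right-skewed, so the mean exceeds the mode.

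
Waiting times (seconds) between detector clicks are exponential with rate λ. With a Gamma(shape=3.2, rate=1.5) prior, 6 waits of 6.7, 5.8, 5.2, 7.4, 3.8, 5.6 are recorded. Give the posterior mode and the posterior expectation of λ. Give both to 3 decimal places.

MAP = 0.228, posterior mean = 0.256

Σ times = 34.5. Posterior: Gamma(shape = 3.2+6 = 9.2, rate = 1.5+34.5 = 36.0).
Mode = (α−1)/β = 8.2/36.0 = 0.228.
Mean = α/β = 9.2/36.0 = 0.256.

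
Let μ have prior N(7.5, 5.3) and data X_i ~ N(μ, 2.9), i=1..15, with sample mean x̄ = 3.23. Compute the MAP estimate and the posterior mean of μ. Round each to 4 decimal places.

MAP: 3.3803. Posterior mean: 3.3803.

Posterior for μ is Normal. Precision-weighted mean: (1/5.3·7.5 + 15/2.9·3.23) / (1/5.3 + 15/2.9) = 3.3803.
A Normal posterior is symmetric, so mode = mean.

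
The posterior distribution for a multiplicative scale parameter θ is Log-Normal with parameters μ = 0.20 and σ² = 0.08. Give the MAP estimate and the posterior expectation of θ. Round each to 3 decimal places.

Mode = exp(μ − σ²) = exp(0.12) = 1.127.
Mean = exp(μ + σ²/2) = exp(0.240) = 1.271.
The posterior is right-skewed, so the mean exceeds the mode.

θ_MAP = 1.127, E[θ|data] = 1.271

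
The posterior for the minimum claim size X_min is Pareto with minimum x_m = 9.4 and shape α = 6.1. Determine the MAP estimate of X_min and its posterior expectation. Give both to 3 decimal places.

MAP: 9.400. Posterior mean: 11.243.

The Pareto density is strictly decreasing on [x_m, ∞), so the mode is x_m = 9.400.
Mean = α·x_m/(α−1) = 6.1·9.4/5.1 = 11.243.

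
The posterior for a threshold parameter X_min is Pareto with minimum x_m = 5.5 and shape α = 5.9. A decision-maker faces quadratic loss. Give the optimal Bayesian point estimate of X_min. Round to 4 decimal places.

6.6224

The Pareto density is strictly decreasing on [x_m, ∞), so the mode is x_m = 5.5000.
Mean = α·x_m/(α−1) = 5.9·5.5/4.9 = 6.6224.
Quadratic loss ⇒ the optimal estimator is the posterior mean.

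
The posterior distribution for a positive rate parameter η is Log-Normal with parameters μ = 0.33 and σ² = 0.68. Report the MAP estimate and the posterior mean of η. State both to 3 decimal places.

Mode = exp(μ − σ²) = exp(-0.35) = 0.705.
Mean = exp(μ + σ²/2) = exp(0.670) = 1.954.

η_MAP = 0.705, E[η|data] = 1.954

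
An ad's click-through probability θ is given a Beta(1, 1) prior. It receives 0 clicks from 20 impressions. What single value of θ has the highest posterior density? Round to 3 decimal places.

0.000

Posterior: Beta(1+0, 1+20) = Beta(1, 21).
Since α = 1 ≤ 1 and β > 1, the Beta density is monotone decreasing on [0,1]; the mode is at 0.
Mean = 1/(1+21) = 0.045.
This is the posterior mode — the MAP estimate.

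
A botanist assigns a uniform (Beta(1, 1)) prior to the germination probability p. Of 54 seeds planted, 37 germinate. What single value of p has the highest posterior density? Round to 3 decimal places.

Posterior: Beta(1+37, 1+17) = Beta(38, 18).
Mode = (38−1)/(38+18−2) = 37/54 = 0.685.
Mean = 38/(38+18) = 38/56 = 0.679.
This is the posterior mode — the MAP estimate.

0.685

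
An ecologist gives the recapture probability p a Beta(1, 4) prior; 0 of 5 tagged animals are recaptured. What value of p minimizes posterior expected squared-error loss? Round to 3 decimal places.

Posterior: Beta(1+0, 4+5) = Beta(1, 9).
Since α = 1 ≤ 1 and β > 1, the Beta density is monotone decreasing on [0,1]; the mode is at 0.
Mean = 1/(1+9) = 0.100.
Squared-error loss ⇒ the optimal estimator is the posterior mean.

0.100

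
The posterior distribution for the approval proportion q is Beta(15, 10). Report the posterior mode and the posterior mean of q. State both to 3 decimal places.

Mode = (15−1)/(15+10−2) = 14/23 = 0.609.
Mean = 15/(15+10) = 15/25 = 0.600.

MAP = 0.609, posterior mean = 0.600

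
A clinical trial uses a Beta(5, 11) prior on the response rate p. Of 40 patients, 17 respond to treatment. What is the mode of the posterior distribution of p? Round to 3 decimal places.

0.389

Posterior: Beta(5+17, 11+23) = Beta(22, 34).
Mode = (22−1)/(22+34−2) = 21/54 = 0.389.
Mean = 22/(22+34) = 22/56 = 0.393.
This is the posterior mode — the MAP estimate.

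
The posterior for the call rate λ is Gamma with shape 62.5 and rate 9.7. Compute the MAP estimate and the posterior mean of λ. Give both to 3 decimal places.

MAP: 6.340. Posterior mean: 6.443.

Mode = (α−1)/β = 61.5/9.7 = 6.340.
Mean = α/β = 62.5/9.7 = 6.443.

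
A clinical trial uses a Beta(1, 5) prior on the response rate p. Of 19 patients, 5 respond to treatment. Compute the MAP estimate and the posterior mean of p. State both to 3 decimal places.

MAP = 0.217, posterior mean = 0.240

Posterior: Beta(1+5, 5+14) = Beta(6, 19).
Mode = (6−1)/(6+19−2) = 5/23 = 0.217.
Mean = 6/(6+19) = 6/25 = 0.240.
The posterior is right-skewed, so the mean exceeds the mode.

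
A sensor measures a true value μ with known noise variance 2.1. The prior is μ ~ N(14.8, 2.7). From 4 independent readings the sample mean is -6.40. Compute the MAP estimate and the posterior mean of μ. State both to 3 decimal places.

MAP = -2.949, posterior mean = -2.949

Posterior for μ is Normal. Precision-weighted mean: (1/2.7·14.8 + 4/2.1·-6.40) / (1/2.7 + 4/2.1) = -2.949.
A Normal posterior is symmetric, so mode = mean.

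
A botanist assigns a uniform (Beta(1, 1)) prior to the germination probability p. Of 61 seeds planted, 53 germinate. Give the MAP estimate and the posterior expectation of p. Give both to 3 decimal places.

Posterior: Beta(1+53, 1+8) = Beta(54, 9).
Mode = (54−1)/(54+9−2) = 53/61 = 0.869.
With a flat prior the MAP equals the MLE, 53/61.
Mean = 54/(54+9) = 54/63 = 0.857.
Left-skewed posterior ⇒ mean < mode.

MAP = 0.869; posterior mean = 0.857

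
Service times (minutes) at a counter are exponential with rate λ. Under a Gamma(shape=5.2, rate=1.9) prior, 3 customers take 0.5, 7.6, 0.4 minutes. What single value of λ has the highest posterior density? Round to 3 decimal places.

0.692

Σ times = 8.5. Posterior: Gamma(shape = 5.2+3 = 8.2, rate = 1.9+8.5 = 10.4).
Mode = (α−1)/β = 7.2/10.4 = 0.692.
Mean = α/β = 8.2/10.4 = 0.788.
This is the posterior mode — the MAP estimate.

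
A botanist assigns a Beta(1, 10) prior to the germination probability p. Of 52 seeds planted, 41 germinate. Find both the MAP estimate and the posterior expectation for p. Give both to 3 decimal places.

Posterior: Beta(1+41, 10+11) = Beta(42, 21).
Mode = (42−1)/(42+21−2) = 41/61 = 0.672.
Mean = 42/(42+21) = 42/63 = 0.667.
The mean is pulled below the mode by the posterior's left skew.

MAP: 0.672. Posterior mean: 0.667.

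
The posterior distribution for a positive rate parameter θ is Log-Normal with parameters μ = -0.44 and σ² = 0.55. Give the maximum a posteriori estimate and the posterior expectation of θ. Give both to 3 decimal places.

Mode = exp(μ − σ²) = exp(-0.99) = 0.372.
Mean = exp(μ + σ²/2) = exp(-0.165) = 0.848.
Mean > mode: the posterior has a right tail.

MAP = 0.372, posterior mean = 0.848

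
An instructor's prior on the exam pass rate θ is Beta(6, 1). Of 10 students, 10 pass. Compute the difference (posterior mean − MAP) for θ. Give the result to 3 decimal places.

-0.059

Posterior: Beta(6+10, 1+0) = Beta(16, 1).
Since β = 1 ≤ 1 and α > 1, the Beta density is monotone increasing on [0,1]; the mode is at 1.
Mean = 16/(16+1) = 0.941.
Difference = 0.941 − 1.000 = -0.059.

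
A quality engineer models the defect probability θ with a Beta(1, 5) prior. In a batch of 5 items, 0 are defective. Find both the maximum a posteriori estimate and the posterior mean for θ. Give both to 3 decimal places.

Posterior: Beta(1+0, 5+5) = Beta(1, 10).
Since α = 1 ≤ 1 and β > 1, the Beta density is monotone decreasing on [0,1]; the mode is at 0.
Mean = 1/(1+10) = 0.091.
The mean is pulled above the mode by the posterior's right skew.

maximum a posteriori estimate = 0.000, posterior mean = 0.091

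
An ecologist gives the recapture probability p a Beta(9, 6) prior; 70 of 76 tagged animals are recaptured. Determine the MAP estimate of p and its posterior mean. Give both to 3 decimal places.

MAP: 0.876. Posterior mean: 0.868.

Posterior: Beta(9+70, 6+6) = Beta(79, 12).
Mode = (79−1)/(79+12−2) = 78/89 = 0.876.
Mean = 79/(79+12) = 79/91 = 0.868.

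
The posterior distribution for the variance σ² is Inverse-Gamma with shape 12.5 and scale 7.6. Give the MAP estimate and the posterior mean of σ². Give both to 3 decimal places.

Mode = β/(α+1) = 7.6/13.5 = 0.563.
Mean = β/(α−1) = 7.6/11.5 = 0.661.

σ²_MAP = 0.563, E[σ²|data] = 0.661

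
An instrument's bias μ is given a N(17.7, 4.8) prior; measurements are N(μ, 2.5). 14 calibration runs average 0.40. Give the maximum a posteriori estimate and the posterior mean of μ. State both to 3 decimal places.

Posterior for μ is Normal. Precision-weighted mean: (1/4.8·17.7 + 14/2.5·0.40) / (1/4.8 + 14/2.5) = 1.021.
A Normal posterior is symmetric, so mode = mean.

MAP = 1.021; posterior mean = 1.021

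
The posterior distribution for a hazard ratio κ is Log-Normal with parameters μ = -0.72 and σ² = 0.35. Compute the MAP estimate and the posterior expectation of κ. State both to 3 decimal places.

κ_MAP = 0.343, E[κ|data] = 0.580

Mode = exp(μ − σ²) = exp(-1.07) = 0.343.
Mean = exp(μ + σ²/2) = exp(-0.545) = 0.580.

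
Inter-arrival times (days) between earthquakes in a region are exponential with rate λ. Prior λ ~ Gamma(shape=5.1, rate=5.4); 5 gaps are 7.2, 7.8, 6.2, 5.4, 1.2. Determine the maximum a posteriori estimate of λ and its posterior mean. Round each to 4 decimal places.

Σ times = 27.8. Posterior: Gamma(shape = 5.1+5 = 10.1, rate = 5.4+27.8 = 33.2).
Mode = (α−1)/β = 9.1/33.2 = 0.2741.
Mean = α/β = 10.1/33.2 = 0.3042.
The mean is pulled above the mode by the posterior's right skew.

MAP = 0.2741; posterior mean = 0.3042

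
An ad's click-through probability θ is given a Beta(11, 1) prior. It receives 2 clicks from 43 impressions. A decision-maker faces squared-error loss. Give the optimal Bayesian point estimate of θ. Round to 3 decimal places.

Posterior: Beta(11+2, 1+41) = Beta(13, 42).
Mode = (13−1)/(13+42−2) = 12/53 = 0.226.
Mean = 13/(13+42) = 13/55 = 0.236.
Squared-error loss ⇒ the optimal estimator is the posterior mean.

0.236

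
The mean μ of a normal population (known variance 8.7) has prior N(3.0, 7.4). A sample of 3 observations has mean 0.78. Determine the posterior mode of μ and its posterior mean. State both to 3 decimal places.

MAP = 1.405, posterior mean = 1.405

Posterior for μ is Normal. Precision-weighted mean: (1/7.4·3.0 + 3/8.7·0.78) / (1/7.4 + 3/8.7) = 1.405.
A Normal posterior is symmetric, so mode = mean.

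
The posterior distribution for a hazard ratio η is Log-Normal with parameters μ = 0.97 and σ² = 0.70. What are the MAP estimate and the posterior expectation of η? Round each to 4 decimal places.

MAP: 1.3100. Posterior mean: 3.7434.

Mode = exp(μ − σ²) = exp(0.27) = 1.3100.
Mean = exp(μ + σ²/2) = exp(1.320) = 3.7434.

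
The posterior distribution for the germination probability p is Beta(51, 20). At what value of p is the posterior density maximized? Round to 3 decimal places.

0.725

Mode = (51−1)/(51+20−2) = 50/69 = 0.725.
Mean = 51/(51+20) = 51/71 = 0.718.
This is the posterior mode — the MAP estimate.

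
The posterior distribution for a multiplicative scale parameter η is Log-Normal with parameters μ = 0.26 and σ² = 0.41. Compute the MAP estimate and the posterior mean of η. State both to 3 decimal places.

Mode = exp(μ − σ²) = exp(-0.15) = 0.861.
Mean = exp(μ + σ²/2) = exp(0.465) = 1.592.
The mean is pulled above the mode by the posterior's right skew.

MAP estimate = 0.861, posterior mean = 1.592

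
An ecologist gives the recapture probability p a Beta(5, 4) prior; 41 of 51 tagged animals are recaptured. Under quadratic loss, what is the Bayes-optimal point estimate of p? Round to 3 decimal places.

0.767

Posterior: Beta(5+41, 4+10) = Beta(46, 14).
Mode = (46−1)/(46+14−2) = 45/58 = 0.776.
Mean = 46/(46+14) = 46/60 = 0.767.
Quadratic loss ⇒ the optimal estimator is the posterior mean.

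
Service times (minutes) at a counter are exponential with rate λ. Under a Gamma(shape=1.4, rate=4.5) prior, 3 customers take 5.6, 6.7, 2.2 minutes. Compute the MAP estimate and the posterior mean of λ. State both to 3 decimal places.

Σ times = 14.5. Posterior: Gamma(shape = 1.4+3 = 4.4, rate = 4.5+14.5 = 19.0).
Mode = (α−1)/β = 3.4/19.0 = 0.179.
Mean = α/β = 4.4/19.0 = 0.232.

λ_MAP = 0.179, E[λ|data] = 0.232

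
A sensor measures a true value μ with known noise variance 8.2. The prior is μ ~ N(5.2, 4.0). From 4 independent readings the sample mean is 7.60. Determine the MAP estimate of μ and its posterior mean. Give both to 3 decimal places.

Posterior for μ is Normal. Precision-weighted mean: (1/4.0·5.2 + 4/8.2·7.60) / (1/4.0 + 4/8.2) = 6.787.
A Normal posterior is symmetric, so mode = mean.

MAP = 6.787, posterior mean = 6.787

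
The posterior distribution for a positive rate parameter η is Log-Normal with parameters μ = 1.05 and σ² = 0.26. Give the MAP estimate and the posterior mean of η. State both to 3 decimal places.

Mode = exp(μ − σ²) = exp(0.79) = 2.203.
Mean = exp(μ + σ²/2) = exp(1.180) = 3.254.

MAP = 2.203, posterior mean = 3.254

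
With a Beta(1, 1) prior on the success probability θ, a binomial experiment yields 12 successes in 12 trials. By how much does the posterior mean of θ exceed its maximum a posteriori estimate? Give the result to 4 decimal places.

Posterior: Beta(1+12, 1+0) = Beta(13, 1).
Since β = 1 ≤ 1 and α > 1, the Beta density is monotone increasing on [0,1]; the mode is at 1.
Mean = 13/(13+1) = 0.9286.
Difference = 0.9286 − 1.0000 = -0.0714.

-0.0714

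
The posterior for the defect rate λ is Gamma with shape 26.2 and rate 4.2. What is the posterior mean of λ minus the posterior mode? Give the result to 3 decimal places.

Mode = (α−1)/β = 25.2/4.2 = 6.000.
Mean = α/β = 26.2/4.2 = 6.238.
Difference = 6.238 − 6.000 = 0.238.
The posterior is right-skewed, so the mean exceeds the mode.

0.238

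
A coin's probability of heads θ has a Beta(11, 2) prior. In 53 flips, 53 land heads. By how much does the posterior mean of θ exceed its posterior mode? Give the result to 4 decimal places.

Posterior: Beta(11+53, 2+0) = Beta(64, 2).
Mode = (64−1)/(64+2−2) = 63/64 = 0.9844.
Mean = 64/(64+2) = 64/66 = 0.9697.
Difference = 0.9697 − 0.9844 = -0.0147.

-0.0147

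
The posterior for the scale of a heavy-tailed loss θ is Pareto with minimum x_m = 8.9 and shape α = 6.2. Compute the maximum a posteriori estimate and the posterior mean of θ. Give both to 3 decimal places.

The Pareto density is strictly decreasing on [x_m, ∞), so the mode is x_m = 8.900.
Mean = α·x_m/(α−1) = 6.2·8.9/5.2 = 10.612.
Right-skewed posterior ⇒ mode < mean.

MAP = 8.900; posterior mean = 10.612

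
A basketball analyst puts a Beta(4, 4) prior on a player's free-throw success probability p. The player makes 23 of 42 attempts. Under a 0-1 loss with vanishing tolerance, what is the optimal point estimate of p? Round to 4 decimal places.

Posterior: Beta(4+23, 4+19) = Beta(27, 23).
Mode = (27−1)/(27+23−2) = 26/48 = 0.5417.
Mean = 27/(27+23) = 27/50 = 0.5400.
This is the posterior mode — the MAP estimate.

0.5417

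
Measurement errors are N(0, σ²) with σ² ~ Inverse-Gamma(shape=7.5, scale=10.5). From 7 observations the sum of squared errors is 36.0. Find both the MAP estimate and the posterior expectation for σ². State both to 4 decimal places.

MAP = 2.3750, posterior mean = 2.8500

Posterior: Inverse-Gamma(shape = 7.5+7/2 = 11.0, scale = 10.5+36.0/2 = 28.5).
Mode = β/(α+1) = 28.5/12.0 = 2.3750.
Mean = β/(α−1) = 28.5/10.0 = 2.8500.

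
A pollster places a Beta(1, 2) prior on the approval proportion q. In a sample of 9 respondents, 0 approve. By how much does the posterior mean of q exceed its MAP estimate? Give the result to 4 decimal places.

Posterior: Beta(1+0, 2+9) = Beta(1, 11).
Since α = 1 ≤ 1 and β > 1, the Beta density is monotone decreasing on [0,1]; the mode is at 0.
Mean = 1/(1+11) = 0.0833.
Difference = 0.0833 − 0.0000 = 0.0833.
The mean is pulled above the mode by the posterior's right skew.

0.0833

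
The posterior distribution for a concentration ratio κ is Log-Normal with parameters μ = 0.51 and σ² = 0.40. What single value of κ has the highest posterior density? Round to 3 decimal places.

1.116

Mode = exp(μ − σ²) = exp(0.11) = 1.116.
Mean = exp(μ + σ²/2) = exp(0.710) = 2.034.
This is the posterior mode — the MAP estimate.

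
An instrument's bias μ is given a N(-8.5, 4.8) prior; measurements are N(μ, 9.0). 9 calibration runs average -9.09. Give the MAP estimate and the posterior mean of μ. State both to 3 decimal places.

Posterior for μ is Normal. Precision-weighted mean: (1/4.8·-8.5 + 9/9.0·-9.09) / (1/4.8 + 9/9.0) = -8.988.
A Normal posterior is symmetric, so mode = mean.

MAP = -8.988, posterior mean = -8.988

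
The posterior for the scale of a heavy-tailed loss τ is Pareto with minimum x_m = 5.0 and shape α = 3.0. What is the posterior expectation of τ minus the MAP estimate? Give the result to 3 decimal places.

The Pareto density is strictly decreasing on [x_m, ∞), so the mode is x_m = 5.000.
Mean = α·x_m/(α−1) = 3.0·5.0/2.0 = 7.500.
Difference = 7.500 − 5.000 = 2.500.

2.500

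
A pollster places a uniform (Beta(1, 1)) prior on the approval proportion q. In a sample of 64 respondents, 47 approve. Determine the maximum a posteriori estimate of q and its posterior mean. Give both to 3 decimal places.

MAP = 0.734; posterior mean = 0.727

Posterior: Beta(1+47, 1+17) = Beta(48, 18).
Mode = (48−1)/(48+18−2) = 47/64 = 0.734.
With a flat prior the MAP equals the MLE, 47/64.
Mean = 48/(48+18) = 48/66 = 0.727.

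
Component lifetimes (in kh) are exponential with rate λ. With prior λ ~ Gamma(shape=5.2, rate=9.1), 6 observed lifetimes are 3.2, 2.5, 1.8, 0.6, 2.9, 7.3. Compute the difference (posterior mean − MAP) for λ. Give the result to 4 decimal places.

Σ times = 18.3. Posterior: Gamma(shape = 5.2+6 = 11.2, rate = 9.1+18.3 = 27.4).
Mode = (α−1)/β = 10.2/27.4 = 0.3723.
Mean = α/β = 11.2/27.4 = 0.4088.
Difference = 0.4088 − 0.3723 = 0.0365.
The mean is pulled above the mode by the posterior's right skew.

0.0365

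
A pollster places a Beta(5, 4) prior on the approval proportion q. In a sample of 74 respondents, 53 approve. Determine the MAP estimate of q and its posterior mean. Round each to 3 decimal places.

Posterior: Beta(5+53, 4+21) = Beta(58, 25).
Mode = (58−1)/(58+25−2) = 57/81 = 0.704.
Mean = 58/(58+25) = 58/83 = 0.699.

q_MAP = 0.704, E[q|data] = 0.699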